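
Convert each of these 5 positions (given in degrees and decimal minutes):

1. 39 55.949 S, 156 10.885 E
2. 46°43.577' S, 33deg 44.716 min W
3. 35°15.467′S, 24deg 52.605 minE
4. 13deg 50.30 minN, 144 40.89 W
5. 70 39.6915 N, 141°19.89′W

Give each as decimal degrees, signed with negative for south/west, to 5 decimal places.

Point 1:
  Lat: 55.949′ = 0.932483°; total 39.932483
  S ⇒ negate
  Lon: 10.885′ = 0.181417°; total 156.181417
  E ⇒ keep positive
Point 2:
  Latitude: 43.577′ = 0.726283°; total 46.726283
  S ⇒ negate
  Lon: 33 + 44.716/60 = 33.745267
  W ⇒ negate
Point 3:
  φ: 15.467′ = 0.257783°; total 35.257783
  S ⇒ negate
  λ: 24 + 52.605/60 = 24.876750
  E ⇒ keep positive
Point 4:
  φ: 50.3′ = 0.838333°; total 13.838333
  N → positive
  Lon: 40.89′ = 0.681500°; total 144.681500
  W → negative
Point 5:
  Latitude: 70 + 39.6915/60 = 70.661525
  N ⇒ keep positive
  Lon: 19.89′ = 0.331500°; total 141.331500
  W ⇒ negate

1. -39.93248, 156.18142
2. -46.72628, -33.74527
3. -35.25778, 24.87675
4. 13.83833, -144.68150
5. 70.66153, -141.33150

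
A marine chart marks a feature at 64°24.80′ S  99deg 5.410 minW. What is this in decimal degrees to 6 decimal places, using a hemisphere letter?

φ: 64 + 24.8/60 = 64.4133333
Lon: 99 + 5.41/60 = 99.0901667

64.413333° S, 99.090167° W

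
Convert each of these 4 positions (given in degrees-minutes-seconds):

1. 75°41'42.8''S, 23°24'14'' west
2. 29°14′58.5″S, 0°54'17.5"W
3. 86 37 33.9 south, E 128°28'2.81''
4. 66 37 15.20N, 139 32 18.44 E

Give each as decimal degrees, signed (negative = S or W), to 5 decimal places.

Point 1:
  Latitude: 41′ + 42.8″ = 41.71333′; 75 + 41.71333/60 = 75.695222
  hemisphere S, so the sign is −
  Longitude: 24′ + 14″ = 24.23333′; 23 + 24.23333/60 = 23.403889
  W ⇒ negate
Point 2:
  Latitude: 29 + 14/60 + 58.5/3600 = 29.249583
  hemisphere S, so the sign is −
  Lon: 54′ + 17.5″ = 54.29167′; 0 + 54.29167/60 = 0.904861
  hemisphere W, so the sign is −
Point 3:
  φ: 86 + 37/60 + 33.9/3600 = 86.626083
  S ⇒ negate
  Longitude: 128 + 28/60 + 2.81/3600 = 128.467447
  E ⇒ keep positive
Point 4:
  Latitude: 66 + 37/60 + 15.2/3600 = 66.620889
  N → positive
  λ: 139° + 32/60 + 18.44/3600 = 139 + 0.533333 + 0.005122 = 139.538456
  E ⇒ keep positive

1. -75.69522, -23.40389
2. -29.24958, -0.90486
3. -86.62608, 128.46745
4. 66.62089, 139.53846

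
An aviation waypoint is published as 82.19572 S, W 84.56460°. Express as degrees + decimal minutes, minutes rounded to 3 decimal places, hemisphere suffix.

82° 11.743′ S, 84° 33.876′ W

Lat: minutes = (82.195720 − 82) × 60 = 11.74320
Lon: fractional part 0.564600 → 33.87600 minutes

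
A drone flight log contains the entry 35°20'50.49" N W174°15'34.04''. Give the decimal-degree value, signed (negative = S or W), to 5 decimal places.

35.34736, -174.25946

φ: 20′ + 50.49″ = 20.84150′; 35 + 20.84150/60 = 35.347358
N ⇒ keep positive
λ: 174° + 15/60 + 34.04/3600 = 174 + 0.250000 + 0.009456 = 174.259456
hemisphere W, so the sign is −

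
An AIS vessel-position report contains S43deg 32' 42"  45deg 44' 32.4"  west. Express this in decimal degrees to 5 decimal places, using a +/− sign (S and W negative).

-43.54500, -45.74233

Lat: 32′ + 42″ = 32.70000′; 43 + 32.70000/60 = 43.545000
hemisphere S, so the sign is −
Lon: 44′ + 32.4″ = 44.54000′; 45 + 44.54000/60 = 45.742333
W → negative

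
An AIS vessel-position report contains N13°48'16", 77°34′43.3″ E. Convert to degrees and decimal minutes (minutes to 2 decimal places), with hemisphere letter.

φ: 48 + 16/60 = 48.2667′
Longitude: seconds/60 = 0.72167; minutes = 34 + 0.72167 = 34.7217

13° 48.27′ N, 77° 34.72′ E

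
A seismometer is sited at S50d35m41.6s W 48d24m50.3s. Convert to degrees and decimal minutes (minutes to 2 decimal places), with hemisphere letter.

Lat: 35 + 41.6/60 = 35.6933′
Lon: 24 + 50.3/60 = 24.8383′

50° 35.69′ S, 48° 24.84′ W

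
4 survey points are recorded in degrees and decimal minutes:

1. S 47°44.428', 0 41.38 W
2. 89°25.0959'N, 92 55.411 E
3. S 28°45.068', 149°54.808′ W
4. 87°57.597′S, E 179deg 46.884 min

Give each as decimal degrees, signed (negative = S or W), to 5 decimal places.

1. -47.74047, -0.68967
2. 89.41827, 92.92352
3. -28.75113, -149.91347
4. -87.95995, 179.78140

Point 1:
  φ: 47 + 44.428/60 = 47.740467
  S ⇒ negate
  λ: 41.38′ = 0.689667°; total 0.689667
  W → negative
Point 2:
  Lat: 25.0959′ = 0.418265°; total 89.418265
  N → positive
  λ: 92 + 55.411/60 = 92.923517
  E → positive
Point 3:
  Lat: 45.068′ = 0.751133°; total 28.751133
  S ⇒ negate
  Lon: 149 + 54.808/60 = 149.913467
  W ⇒ negate
Point 4:
  Lat: 87 + 57.597/60 = 87.959950
  hemisphere S, so the sign is −
  λ: 179 + 46.884/60 = 179.781400
  E → positive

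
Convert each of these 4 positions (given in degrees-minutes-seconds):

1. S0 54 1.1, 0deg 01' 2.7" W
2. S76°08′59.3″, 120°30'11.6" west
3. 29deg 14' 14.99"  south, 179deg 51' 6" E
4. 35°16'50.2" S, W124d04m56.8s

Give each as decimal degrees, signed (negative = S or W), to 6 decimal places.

1. -0.900306, -0.017417
2. -76.149806, -120.503222
3. -29.237497, 179.851667
4. -35.280611, -124.082444

Point 1:
  Lat: 0 + 54/60 + 1.1/3600 = 0.9003056
  S ⇒ negate
  Lon: 0° + 1/60 + 2.7/3600 = 0 + 0.016667 + 0.000750 = 0.0174167
  hemisphere W, so the sign is −
Point 2:
  Latitude: 76° + 8/60 + 59.3/3600 = 76 + 0.133333 + 0.016472 = 76.1498056
  S → negative
  Longitude: 120° + 30/60 + 11.6/3600 = 120 + 0.500000 + 0.003222 = 120.5032222
  W → negative
Point 3:
  φ: 29 + 14/60 + 14.99/3600 = 29.2374972
  S ⇒ negate
  λ: 51′ + 6″ = 51.10000′; 179 + 51.10000/60 = 179.8516667
  E ⇒ keep positive
Point 4:
  φ: 16′ + 50.2″ = 16.83667′; 35 + 16.83667/60 = 35.2806111
  S → negative
  Longitude: 124 + 4/60 + 56.8/3600 = 124.0824444
  W → negative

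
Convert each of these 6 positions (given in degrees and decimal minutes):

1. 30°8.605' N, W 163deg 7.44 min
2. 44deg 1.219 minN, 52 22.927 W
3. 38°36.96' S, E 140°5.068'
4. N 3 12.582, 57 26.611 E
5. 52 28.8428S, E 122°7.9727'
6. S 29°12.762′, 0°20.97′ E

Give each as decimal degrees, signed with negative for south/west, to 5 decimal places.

Point 1:
  φ: 8.605′ = 0.143417°; total 30.143417
  N → positive
  Longitude: 163 + 7.44/60 = 163.124000
  W → negative
Point 2:
  Lat: 44 + 1.219/60 = 44.020317
  N → positive
  λ: 22.927′ = 0.382117°; total 52.382117
  W → negative
Point 3:
  φ: 36.96′ = 0.616000°; total 38.616000
  hemisphere S, so the sign is −
  Longitude: 140 + 5.068/60 = 140.084467
  E ⇒ keep positive
Point 4:
  Latitude: 3 + 12.582/60 = 3.209700
  N → positive
  Lon: 57 + 26.611/60 = 57.443517
  E ⇒ keep positive
Point 5:
  Latitude: 28.8428′ = 0.480713°; total 52.480713
  hemisphere S, so the sign is −
  λ: 122 + 7.9727/60 = 122.132878
  E ⇒ keep positive
Point 6:
  φ: 29 + 12.762/60 = 29.212700
  S ⇒ negate
  Longitude: 20.97′ = 0.349500°; total 0.349500
  E ⇒ keep positive

1. 30.14342, -163.12400
2. 44.02032, -52.38212
3. -38.61600, 140.08447
4. 3.20970, 57.44352
5. -52.48071, 122.13288
6. -29.21270, 0.34950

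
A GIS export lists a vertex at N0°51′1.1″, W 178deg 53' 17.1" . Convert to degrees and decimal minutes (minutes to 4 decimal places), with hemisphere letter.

0° 51.0183′ N, 178° 53.2850′ W

Latitude: seconds/60 = 0.01833; minutes = 51 + 0.01833 = 51.018333
Longitude: 53 + 17.1/60 = 53.285000′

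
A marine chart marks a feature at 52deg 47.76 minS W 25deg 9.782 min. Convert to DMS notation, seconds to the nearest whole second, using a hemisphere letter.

52°47′46″ S, 25°09′47″ W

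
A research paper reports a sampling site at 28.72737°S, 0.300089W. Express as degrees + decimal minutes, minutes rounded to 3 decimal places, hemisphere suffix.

28° 43.642′ S, 0° 18.005′ W

Lat: minutes = (28.727370 − 28) × 60 = 43.64220
Lon: minutes = (0.300089 − 0) × 60 = 18.00534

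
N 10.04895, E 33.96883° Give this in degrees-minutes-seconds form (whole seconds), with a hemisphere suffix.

φ: whole degrees 10; 2.93700′ → 2′ and 56.22″
Longitude: 0.968830° → 58.12980′; 0.12980 × 60 = 7.79″

10°02′56″ N, 33°58′8″ E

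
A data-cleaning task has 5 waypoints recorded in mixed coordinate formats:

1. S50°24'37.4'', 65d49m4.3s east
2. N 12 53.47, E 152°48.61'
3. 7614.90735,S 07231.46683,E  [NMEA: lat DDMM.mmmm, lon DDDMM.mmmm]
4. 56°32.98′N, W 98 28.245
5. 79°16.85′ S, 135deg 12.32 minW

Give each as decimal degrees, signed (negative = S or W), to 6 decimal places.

1. -50.410389, 65.817861
2. 12.891167, 152.810167
3. -76.248456, 72.524447
4. 56.549667, -98.470750
5. -79.280833, -135.205333

Point 1:
  Lat: 50° + 24/60 + 37.4/3600 = 50 + 0.400000 + 0.010389 = 50.4103889
  hemisphere S, so the sign is −
  Lon: 49′ + 4.3″ = 49.07167′; 65 + 49.07167/60 = 65.8178611
  E → positive
Point 2:
  Lat: 53.47′ = 0.891167°; total 12.8911667
  N → positive
  λ: 152 + 48.61/60 = 152.8101667
  E ⇒ keep positive
Point 3:
  Latitude: degrees = first 2 digits = 76, minutes = 14.90735; 76 + 14.90735/60 = 76.2484558
  hemisphere S, so the sign is −
  Longitude: degrees = first 3 digits = 72, minutes = 31.46683; 72 + 31.46683/60 = 72.5244472
  E → positive
Point 4:
  Latitude: 32.98′ = 0.549667°; total 56.5496667
  N ⇒ keep positive
  Lon: 98 + 28.245/60 = 98.4707500
  hemisphere W, so the sign is −
Point 5:
  Latitude: 79 + 16.85/60 = 79.2808333
  hemisphere S, so the sign is −
  Longitude: 135 + 12.32/60 = 135.2053333
  hemisphere W, so the sign is −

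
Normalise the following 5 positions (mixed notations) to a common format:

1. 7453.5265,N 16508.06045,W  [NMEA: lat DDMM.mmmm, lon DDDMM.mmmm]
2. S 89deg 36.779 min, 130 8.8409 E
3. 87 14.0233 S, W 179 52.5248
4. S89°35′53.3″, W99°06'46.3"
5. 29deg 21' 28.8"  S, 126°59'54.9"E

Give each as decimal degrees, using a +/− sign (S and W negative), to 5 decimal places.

1. 74.89211, -165.13434
2. -89.61298, 130.14735
3. -87.23372, -179.87541
4. -89.59814, -99.11286
5. -29.35800, 126.99858

Point 1:
  Lat: split at 2 digits → 74° and 53.5265′; 74 + 53.5265/60 = 74.892108
  N → positive
  Longitude: split at 3 digits → 165° and 8.06045′; 165 + 8.06045/60 = 165.134341
  W ⇒ negate
Point 2:
  φ: 36.779′ = 0.612983°; total 89.612983
  S ⇒ negate
  λ: 130 + 8.8409/60 = 130.147348
  E → positive
Point 3:
  Lat: 14.0233′ = 0.233722°; total 87.233722
  S → negative
  Lon: 52.5248′ = 0.875413°; total 179.875413
  hemisphere W, so the sign is −
Point 4:
  Latitude: 89 + 35/60 + 53.3/3600 = 89.598139
  S → negative
  Longitude: 99 + 6/60 + 46.3/3600 = 99.112861
  W ⇒ negate
Point 5:
  Latitude: 29 + 21/60 + 28.8/3600 = 29.358000
  S ⇒ negate
  Longitude: 59′ + 54.9″ = 59.91500′; 126 + 59.91500/60 = 126.998583
  E → positive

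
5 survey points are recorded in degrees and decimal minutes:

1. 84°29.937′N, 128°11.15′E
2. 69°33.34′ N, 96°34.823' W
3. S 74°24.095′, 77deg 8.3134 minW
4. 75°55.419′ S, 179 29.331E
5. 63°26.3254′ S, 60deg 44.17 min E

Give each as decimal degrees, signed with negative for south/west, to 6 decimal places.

1. 84.498950, 128.185833
2. 69.555667, -96.580383
3. -74.401583, -77.138557
4. -75.923650, 179.488850
5. -63.438757, 60.736167

Point 1:
  Latitude: 29.937′ = 0.498950°; total 84.4989500
  N → positive
  Longitude: 11.15′ = 0.185833°; total 128.1858333
  E → positive
Point 2:
  Lat: 33.34′ = 0.555667°; total 69.5556667
  N → positive
  λ: 96 + 34.823/60 = 96.5803833
  W → negative
Point 3:
  Lat: 74 + 24.095/60 = 74.4015833
  hemisphere S, so the sign is −
  Lon: 77 + 8.3134/60 = 77.1385567
  hemisphere W, so the sign is −
Point 4:
  Latitude: 55.419′ = 0.923650°; total 75.9236500
  hemisphere S, so the sign is −
  λ: 29.331′ = 0.488850°; total 179.4888500
  E → positive
Point 5:
  φ: 63 + 26.3254/60 = 63.4387567
  hemisphere S, so the sign is −
  Lon: 60 + 44.17/60 = 60.7361667
  E → positive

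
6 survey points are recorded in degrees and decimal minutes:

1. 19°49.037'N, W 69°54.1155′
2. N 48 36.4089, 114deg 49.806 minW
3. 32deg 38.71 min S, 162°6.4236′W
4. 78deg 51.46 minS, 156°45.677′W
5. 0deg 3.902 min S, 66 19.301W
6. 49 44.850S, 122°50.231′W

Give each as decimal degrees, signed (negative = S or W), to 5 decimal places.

Point 1:
  Lat: 49.037′ = 0.817283°; total 19.817283
  N ⇒ keep positive
  Lon: 54.1155′ = 0.901925°; total 69.901925
  W → negative
Point 2:
  Latitude: 48 + 36.4089/60 = 48.606815
  N → positive
  Longitude: 49.806′ = 0.830100°; total 114.830100
  W → negative
Point 3:
  φ: 32 + 38.71/60 = 32.645167
  hemisphere S, so the sign is −
  λ: 162 + 6.4236/60 = 162.107060
  W ⇒ negate
Point 4:
  φ: 51.46′ = 0.857667°; total 78.857667
  S → negative
  λ: 45.677′ = 0.761283°; total 156.761283
  W → negative
Point 5:
  Lat: 0 + 3.902/60 = 0.065033
  hemisphere S, so the sign is −
  Lon: 66 + 19.301/60 = 66.321683
  W ⇒ negate
Point 6:
  φ: 44.85′ = 0.747500°; total 49.747500
  S → negative
  Longitude: 122 + 50.231/60 = 122.837183
  W → negative

1. 19.81728, -69.90193
2. 48.60682, -114.83010
3. -32.64517, -162.10706
4. -78.85767, -156.76128
5. -0.06503, -66.32168
6. -49.74750, -122.83718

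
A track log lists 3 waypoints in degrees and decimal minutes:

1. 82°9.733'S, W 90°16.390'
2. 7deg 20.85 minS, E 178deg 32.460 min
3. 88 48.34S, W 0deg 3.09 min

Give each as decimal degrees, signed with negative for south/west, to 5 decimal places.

Point 1:
  φ: 9.733′ = 0.162217°; total 82.162217
  S → negative
  Longitude: 16.39′ = 0.273167°; total 90.273167
  hemisphere W, so the sign is −
Point 2:
  Lat: 20.85′ = 0.347500°; total 7.347500
  S → negative
  Longitude: 32.46′ = 0.541000°; total 178.541000
  E → positive
Point 3:
  Lat: 48.34′ = 0.805667°; total 88.805667
  S → negative
  Lon: 3.09′ = 0.051500°; total 0.051500
  hemisphere W, so the sign is −

1. -82.16222, -90.27317
2. -7.34750, 178.54100
3. -88.80567, -0.05150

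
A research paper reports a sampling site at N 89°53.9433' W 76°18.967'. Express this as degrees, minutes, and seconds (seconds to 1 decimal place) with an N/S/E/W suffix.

89°53′56.6″ N, 76°18′58.0″ W

φ: 53.94330′ → 53′ and 0.94330 × 60 = 56.598″
Longitude: fractional minutes 0.96700 × 60 = 58.020″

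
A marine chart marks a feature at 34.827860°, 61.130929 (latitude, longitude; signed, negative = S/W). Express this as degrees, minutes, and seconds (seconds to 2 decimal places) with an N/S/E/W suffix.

φ: 0.827860 × 60 = 49.67160′ → 49′, remainder × 60 = 40.2960″
Lon: 0.130929° → 7.85574′; 0.85574 × 60 = 51.3444″

34°49′40.30″ N, 61°07′51.34″ E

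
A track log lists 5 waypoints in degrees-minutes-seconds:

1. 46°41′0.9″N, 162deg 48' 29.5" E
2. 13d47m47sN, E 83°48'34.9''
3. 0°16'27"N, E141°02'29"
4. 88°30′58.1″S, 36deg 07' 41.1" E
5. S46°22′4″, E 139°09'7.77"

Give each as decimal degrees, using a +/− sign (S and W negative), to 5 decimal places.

Point 1:
  φ: 46 + 41/60 + 0.9/3600 = 46.683583
  N ⇒ keep positive
  λ: 162 + 48/60 + 29.5/3600 = 162.808194
  E → positive
Point 2:
  Latitude: 13 + 47/60 + 47/3600 = 13.796389
  N ⇒ keep positive
  Longitude: 83° + 48/60 + 34.9/3600 = 83 + 0.800000 + 0.009694 = 83.809694
  E → positive
Point 3:
  Latitude: 0 + 16/60 + 27/3600 = 0.274167
  N ⇒ keep positive
  λ: 141° + 2/60 + 29/3600 = 141 + 0.033333 + 0.008056 = 141.041389
  E ⇒ keep positive
Point 4:
  φ: 88° + 30/60 + 58.1/3600 = 88 + 0.500000 + 0.016139 = 88.516139
  S → negative
  Lon: 36° + 7/60 + 41.1/3600 = 36 + 0.116667 + 0.011417 = 36.128083
  E → positive
Point 5:
  Lat: 46° + 22/60 + 4/3600 = 46 + 0.366667 + 0.001111 = 46.367778
  S ⇒ negate
  λ: 139 + 9/60 + 7.77/3600 = 139.152158
  E ⇒ keep positive

1. 46.68358, 162.80819
2. 13.79639, 83.80969
3. 0.27417, 141.04139
4. -88.51614, 36.12808
5. -46.36778, 139.15216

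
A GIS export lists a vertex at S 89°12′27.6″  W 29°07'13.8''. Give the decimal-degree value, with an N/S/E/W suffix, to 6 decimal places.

Lat: 12′ + 27.6″ = 12.46000′; 89 + 12.46000/60 = 89.2076667
Lon: 29° + 7/60 + 13.8/3600 = 29 + 0.116667 + 0.003833 = 29.1205000

89.207667° S, 29.120500° W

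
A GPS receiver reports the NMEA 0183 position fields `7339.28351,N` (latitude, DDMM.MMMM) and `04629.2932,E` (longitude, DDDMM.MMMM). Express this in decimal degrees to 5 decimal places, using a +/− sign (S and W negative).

73.65473, 46.48822

Lat: degrees = first 2 digits = 73, minutes = 39.28351; 73 + 39.28351/60 = 73.654725
N → positive
λ: split at 3 digits → 046° and 29.2932′; 46 + 29.2932/60 = 46.488220
E → positive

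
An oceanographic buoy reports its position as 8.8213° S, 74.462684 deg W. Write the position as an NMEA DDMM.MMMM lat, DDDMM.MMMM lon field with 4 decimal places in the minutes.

Latitude: 8° + 0.821300 × 60 = 8° 49.278000′
Longitude: minutes = (74.462684 − 74) × 60 = 27.761040

0849.2780,S / 07427.7610,W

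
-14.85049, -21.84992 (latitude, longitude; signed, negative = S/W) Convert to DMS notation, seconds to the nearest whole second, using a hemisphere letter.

Latitude is negative → S; |value| = 14.850490
Latitude: 0.850490° → 51.02940′; 0.02940 × 60 = 1.76″
Longitude is negative → W; |value| = 21.849920
Lon: whole degrees 21; 50.99520′ → 50′ and 59.71″
rounding gives 60″ → carry → 21°51′0″

14°51′2″ S, 21°51′0″ W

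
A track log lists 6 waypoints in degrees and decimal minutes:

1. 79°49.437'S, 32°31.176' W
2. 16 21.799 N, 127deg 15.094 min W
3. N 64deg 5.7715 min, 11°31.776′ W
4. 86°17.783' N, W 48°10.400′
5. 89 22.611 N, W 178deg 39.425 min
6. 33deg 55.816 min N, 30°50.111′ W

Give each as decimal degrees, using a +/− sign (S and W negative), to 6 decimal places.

Point 1:
  Lat: 79 + 49.437/60 = 79.8239500
  hemisphere S, so the sign is −
  Longitude: 32 + 31.176/60 = 32.5196000
  W ⇒ negate
Point 2:
  Latitude: 21.799′ = 0.363317°; total 16.3633167
  N → positive
  λ: 15.094′ = 0.251567°; total 127.2515667
  hemisphere W, so the sign is −
Point 3:
  Latitude: 5.7715′ = 0.096192°; total 64.0961917
  N → positive
  λ: 11 + 31.776/60 = 11.5296000
  W → negative
Point 4:
  Latitude: 86 + 17.783/60 = 86.2963833
  N ⇒ keep positive
  λ: 10.4′ = 0.173333°; total 48.1733333
  hemisphere W, so the sign is −
Point 5:
  φ: 89 + 22.611/60 = 89.3768500
  N → positive
  Lon: 39.425′ = 0.657083°; total 178.6570833
  W ⇒ negate
Point 6:
  φ: 33 + 55.816/60 = 33.9302667
  N ⇒ keep positive
  Longitude: 30 + 50.111/60 = 30.8351833
  hemisphere W, so the sign is −

1. -79.823950, -32.519600
2. 16.363317, -127.251567
3. 64.096192, -11.529600
4. 86.296383, -48.173333
5. 89.376850, -178.657083
6. 33.930267, -30.835183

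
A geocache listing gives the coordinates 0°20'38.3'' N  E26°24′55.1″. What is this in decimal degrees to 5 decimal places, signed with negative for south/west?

φ: 0° + 20/60 + 38.3/3600 = 0 + 0.333333 + 0.010639 = 0.343972
N → positive
Longitude: 26 + 24/60 + 55.1/3600 = 26.415306
E → positive

0.34397, 26.41531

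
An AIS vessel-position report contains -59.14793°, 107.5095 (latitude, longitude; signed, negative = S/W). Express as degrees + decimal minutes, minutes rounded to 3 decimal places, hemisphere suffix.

59° 8.876′ S, 107° 30.570′ E

Latitude is negative → S; |value| = 59.147930
Lat: 59° + 0.147930 × 60 = 59° 8.87580′
Lon: fractional part 0.509500 → 30.57000 minutes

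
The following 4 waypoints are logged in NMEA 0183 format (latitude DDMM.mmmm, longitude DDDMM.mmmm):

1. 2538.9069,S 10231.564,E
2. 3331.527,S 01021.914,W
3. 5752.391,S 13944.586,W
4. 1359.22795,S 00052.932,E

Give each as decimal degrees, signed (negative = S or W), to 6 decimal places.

1. -25.648448, 102.526067
2. -33.525450, -10.365233
3. -57.873183, -139.743100
4. -13.987133, 0.882200

Point 1:
  Lat: degrees = first 2 digits = 25, minutes = 38.9069; 25 + 38.9069/60 = 25.6484483
  S ⇒ negate
  Lon: split at 3 digits → 102° and 31.564′; 102 + 31.564/60 = 102.5260667
  E → positive
Point 2:
  φ: degrees = first 2 digits = 33, minutes = 31.527; 33 + 31.527/60 = 33.5254500
  hemisphere S, so the sign is −
  Longitude: split at 3 digits → 010° and 21.914′; 10 + 21.914/60 = 10.3652333
  W → negative
Point 3:
  Lat: split at 2 digits → 57° and 52.391′; 57 + 52.391/60 = 57.8731833
  S ⇒ negate
  Lon: split at 3 digits → 139° and 44.586′; 139 + 44.586/60 = 139.7431000
  hemisphere W, so the sign is −
Point 4:
  Latitude: degrees = first 2 digits = 13, minutes = 59.22795; 13 + 59.22795/60 = 13.9871325
  hemisphere S, so the sign is −
  Longitude: degrees = first 3 digits = 0, minutes = 52.932; 0 + 52.932/60 = 0.8822000
  E ⇒ keep positive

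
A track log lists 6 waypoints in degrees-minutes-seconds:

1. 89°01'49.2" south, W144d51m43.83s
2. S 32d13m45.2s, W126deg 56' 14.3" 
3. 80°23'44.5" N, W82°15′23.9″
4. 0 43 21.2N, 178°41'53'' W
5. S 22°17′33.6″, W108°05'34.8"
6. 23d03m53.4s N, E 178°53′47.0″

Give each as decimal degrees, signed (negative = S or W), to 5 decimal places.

1. -89.03033, -144.86218
2. -32.22922, -126.93731
3. 80.39569, -82.25664
4. 0.72256, -178.69806
5. -22.29267, -108.09300
6. 23.06483, 178.89639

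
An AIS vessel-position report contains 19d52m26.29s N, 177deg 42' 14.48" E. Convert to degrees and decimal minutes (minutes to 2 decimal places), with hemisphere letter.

19° 52.44′ N, 177° 42.24′ E

Lat: seconds/60 = 0.43817; minutes = 52 + 0.43817 = 52.4382
Lon: seconds/60 = 0.24133; minutes = 42 + 0.24133 = 42.2413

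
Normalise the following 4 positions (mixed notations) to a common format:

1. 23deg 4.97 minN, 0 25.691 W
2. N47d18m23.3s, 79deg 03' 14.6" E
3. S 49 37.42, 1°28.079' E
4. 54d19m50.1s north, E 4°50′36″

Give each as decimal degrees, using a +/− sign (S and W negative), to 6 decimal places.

1. 23.082833, -0.428183
2. 47.306472, 79.054056
3. -49.623667, 1.467983
4. 54.330583, 4.843333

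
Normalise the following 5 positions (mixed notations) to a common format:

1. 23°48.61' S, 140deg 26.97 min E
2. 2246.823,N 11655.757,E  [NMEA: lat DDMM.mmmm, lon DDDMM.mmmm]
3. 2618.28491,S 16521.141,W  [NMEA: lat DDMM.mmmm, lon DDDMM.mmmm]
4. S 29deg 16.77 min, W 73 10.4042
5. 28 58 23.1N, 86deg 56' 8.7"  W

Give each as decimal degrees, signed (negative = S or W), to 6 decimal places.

1. -23.810167, 140.449500
2. 22.780383, 116.929283
3. -26.304749, -165.352350
4. -29.279500, -73.173403
5. 28.973083, -86.935750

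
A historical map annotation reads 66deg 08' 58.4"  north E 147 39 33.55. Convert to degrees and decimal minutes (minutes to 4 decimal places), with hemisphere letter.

Latitude: seconds/60 = 0.97333; minutes = 8 + 0.97333 = 8.973333
λ: 39 + 33.55/60 = 39.559167′

66° 8.9733′ N, 147° 39.5592′ E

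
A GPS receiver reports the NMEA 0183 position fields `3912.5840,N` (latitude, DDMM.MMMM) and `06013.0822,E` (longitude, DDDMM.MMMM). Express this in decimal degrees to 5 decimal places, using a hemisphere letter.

39.20973° N, 60.21804° E

Lat: degrees = first 2 digits = 39, minutes = 12.584; 39 + 12.584/60 = 39.209733
λ: split at 3 digits → 060° and 13.0822′; 60 + 13.0822/60 = 60.218037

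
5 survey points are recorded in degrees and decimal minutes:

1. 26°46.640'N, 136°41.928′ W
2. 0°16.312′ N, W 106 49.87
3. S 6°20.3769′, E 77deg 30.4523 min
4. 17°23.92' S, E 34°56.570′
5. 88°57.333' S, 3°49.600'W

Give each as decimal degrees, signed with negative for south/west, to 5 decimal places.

Point 1:
  Latitude: 26 + 46.64/60 = 26.777333
  N → positive
  λ: 41.928′ = 0.698800°; total 136.698800
  W → negative
Point 2:
  φ: 16.312′ = 0.271867°; total 0.271867
  N ⇒ keep positive
  λ: 106 + 49.87/60 = 106.831167
  hemisphere W, so the sign is −
Point 3:
  Lat: 20.3769′ = 0.339615°; total 6.339615
  hemisphere S, so the sign is −
  Lon: 77 + 30.4523/60 = 77.507538
  E ⇒ keep positive
Point 4:
  φ: 23.92′ = 0.398667°; total 17.398667
  hemisphere S, so the sign is −
  λ: 34 + 56.57/60 = 34.942833
  E ⇒ keep positive
Point 5:
  φ: 57.333′ = 0.955550°; total 88.955550
  S ⇒ negate
  Lon: 3 + 49.6/60 = 3.826667
  W → negative

1. 26.77733, -136.69880
2. 0.27187, -106.83117
3. -6.33962, 77.50754
4. -17.39867, 34.94283
5. -88.95555, -3.82667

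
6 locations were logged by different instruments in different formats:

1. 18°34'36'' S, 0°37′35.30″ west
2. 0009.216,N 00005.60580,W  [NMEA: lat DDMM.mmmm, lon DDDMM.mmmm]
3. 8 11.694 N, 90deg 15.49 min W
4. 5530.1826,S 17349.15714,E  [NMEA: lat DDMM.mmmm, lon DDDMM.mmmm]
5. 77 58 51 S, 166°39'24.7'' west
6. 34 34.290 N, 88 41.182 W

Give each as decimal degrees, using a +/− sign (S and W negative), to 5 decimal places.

1. -18.57667, -0.62647
2. 0.15360, -0.09343
3. 8.19490, -90.25817
4. -55.50304, 173.81929
5. -77.98083, -166.65686
6. 34.57150, -88.68637

Point 1:
  φ: 18 + 34/60 + 36/3600 = 18.576667
  S ⇒ negate
  Longitude: 0 + 37/60 + 35.3/3600 = 0.626472
  W ⇒ negate
Point 2:
  Latitude: split at 2 digits → 00° and 9.216′; 0 + 9.216/60 = 0.153600
  N ⇒ keep positive
  Longitude: split at 3 digits → 000° and 5.6058′; 0 + 5.6058/60 = 0.093430
  W → negative
Point 3:
  Lat: 11.694′ = 0.194900°; total 8.194900
  N → positive
  Longitude: 90 + 15.49/60 = 90.258167
  W ⇒ negate
Point 4:
  Lat: split at 2 digits → 55° and 30.1826′; 55 + 30.1826/60 = 55.503043
  hemisphere S, so the sign is −
  λ: degrees = first 3 digits = 173, minutes = 49.15714; 173 + 49.15714/60 = 173.819286
  E → positive
Point 5:
  Lat: 77° + 58/60 + 51/3600 = 77 + 0.966667 + 0.014167 = 77.980833
  S → negative
  Lon: 166° + 39/60 + 24.7/3600 = 166 + 0.650000 + 0.006861 = 166.656861
  W → negative
Point 6:
  Lat: 34.29′ = 0.571500°; total 34.571500
  N ⇒ keep positive
  Lon: 88 + 41.182/60 = 88.686367
  W → negative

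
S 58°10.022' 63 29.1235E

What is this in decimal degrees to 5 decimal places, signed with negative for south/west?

Lat: 58 + 10.022/60 = 58.167033
S ⇒ negate
Lon: 29.1235′ = 0.485392°; total 63.485392
E ⇒ keep positive

-58.16703, 63.48539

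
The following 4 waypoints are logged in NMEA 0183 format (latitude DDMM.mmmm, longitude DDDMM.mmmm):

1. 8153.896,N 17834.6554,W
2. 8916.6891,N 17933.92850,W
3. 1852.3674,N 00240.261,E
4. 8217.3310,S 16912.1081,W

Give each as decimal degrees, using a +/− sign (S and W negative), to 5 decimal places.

Point 1:
  Lat: split at 2 digits → 81° and 53.896′; 81 + 53.896/60 = 81.898267
  N ⇒ keep positive
  Lon: split at 3 digits → 178° and 34.6554′; 178 + 34.6554/60 = 178.577590
  W ⇒ negate
Point 2:
  Latitude: degrees = first 2 digits = 89, minutes = 16.6891; 89 + 16.6891/60 = 89.278152
  N ⇒ keep positive
  Lon: degrees = first 3 digits = 179, minutes = 33.9285; 179 + 33.9285/60 = 179.565475
  hemisphere W, so the sign is −
Point 3:
  Lat: split at 2 digits → 18° and 52.3674′; 18 + 52.3674/60 = 18.872790
  N → positive
  Longitude: degrees = first 3 digits = 2, minutes = 40.261; 2 + 40.261/60 = 2.671017
  E → positive
Point 4:
  Latitude: degrees = first 2 digits = 82, minutes = 17.331; 82 + 17.331/60 = 82.288850
  S ⇒ negate
  Lon: degrees = first 3 digits = 169, minutes = 12.1081; 169 + 12.1081/60 = 169.201802
  hemisphere W, so the sign is −

1. 81.89827, -178.57759
2. 89.27815, -179.56548
3. 18.87279, 2.67102
4. -82.28885, -169.20180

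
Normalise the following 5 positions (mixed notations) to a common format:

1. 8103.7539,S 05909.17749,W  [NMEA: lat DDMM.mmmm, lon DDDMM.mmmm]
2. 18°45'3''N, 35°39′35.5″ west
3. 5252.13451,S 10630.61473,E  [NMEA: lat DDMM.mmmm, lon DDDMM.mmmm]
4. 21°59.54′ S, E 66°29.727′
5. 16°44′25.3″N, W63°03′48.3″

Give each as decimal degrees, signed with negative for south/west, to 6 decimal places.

1. -81.062565, -59.152958
2. 18.750833, -35.659861
3. -52.868909, 106.510246
4. -21.992333, 66.495450
5. 16.740361, -63.063417

Point 1:
  Lat: split at 2 digits → 81° and 3.7539′; 81 + 3.7539/60 = 81.0625650
  S ⇒ negate
  λ: split at 3 digits → 059° and 9.17749′; 59 + 9.17749/60 = 59.1529582
  hemisphere W, so the sign is −
Point 2:
  φ: 45′ + 3″ = 45.05000′; 18 + 45.05000/60 = 18.7508333
  N → positive
  Lon: 35° + 39/60 + 35.5/3600 = 35 + 0.650000 + 0.009861 = 35.6598611
  W → negative
Point 3:
  Latitude: split at 2 digits → 52° and 52.13451′; 52 + 52.13451/60 = 52.8689085
  S ⇒ negate
  Lon: split at 3 digits → 106° and 30.61473′; 106 + 30.61473/60 = 106.5102455
  E ⇒ keep positive
Point 4:
  φ: 21 + 59.54/60 = 21.9923333
  S → negative
  Lon: 29.727′ = 0.495450°; total 66.4954500
  E ⇒ keep positive
Point 5:
  Lat: 16° + 44/60 + 25.3/3600 = 16 + 0.733333 + 0.007028 = 16.7403611
  N → positive
  λ: 63 + 3/60 + 48.3/3600 = 63.0634167
  hemisphere W, so the sign is −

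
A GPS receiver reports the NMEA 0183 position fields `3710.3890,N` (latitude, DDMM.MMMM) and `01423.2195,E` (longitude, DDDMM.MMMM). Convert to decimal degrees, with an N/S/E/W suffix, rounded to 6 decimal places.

37.173150° N, 14.386992° E

Latitude: degrees = first 2 digits = 37, minutes = 10.389; 37 + 10.389/60 = 37.1731500
Lon: degrees = first 3 digits = 14, minutes = 23.2195; 14 + 23.2195/60 = 14.3869917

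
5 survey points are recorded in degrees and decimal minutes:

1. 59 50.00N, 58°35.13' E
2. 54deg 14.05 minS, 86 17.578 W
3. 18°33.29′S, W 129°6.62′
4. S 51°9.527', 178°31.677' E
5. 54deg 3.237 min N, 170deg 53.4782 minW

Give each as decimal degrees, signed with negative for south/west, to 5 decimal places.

1. 59.83333, 58.58550
2. -54.23417, -86.29297
3. -18.55483, -129.11033
4. -51.15878, 178.52795
5. 54.05395, -170.89130

Point 1:
  Latitude: 59 + 50/60 = 59.833333
  N ⇒ keep positive
  Lon: 58 + 35.13/60 = 58.585500
  E → positive
Point 2:
  Lat: 54 + 14.05/60 = 54.234167
  S → negative
  λ: 86 + 17.578/60 = 86.292967
  W → negative
Point 3:
  Latitude: 33.29′ = 0.554833°; total 18.554833
  hemisphere S, so the sign is −
  λ: 129 + 6.62/60 = 129.110333
  W ⇒ negate
Point 4:
  Lat: 51 + 9.527/60 = 51.158783
  S → negative
  Longitude: 31.677′ = 0.527950°; total 178.527950
  E → positive
Point 5:
  Latitude: 3.237′ = 0.053950°; total 54.053950
  N ⇒ keep positive
  Lon: 170 + 53.4782/60 = 170.891303
  W ⇒ negate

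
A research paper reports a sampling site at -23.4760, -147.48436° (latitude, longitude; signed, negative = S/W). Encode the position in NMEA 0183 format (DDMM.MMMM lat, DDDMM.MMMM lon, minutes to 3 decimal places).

2328.560,S / 14729.062,W

Latitude is negative → S; |value| = 23.476000
Lat: fractional part 0.476000 → 28.56000 minutes
Longitude is negative → W; |value| = 147.484360
Longitude: minutes = (147.484360 − 147) × 60 = 29.06160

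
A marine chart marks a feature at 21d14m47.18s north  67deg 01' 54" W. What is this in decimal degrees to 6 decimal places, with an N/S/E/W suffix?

Latitude: 21 + 14/60 + 47.18/3600 = 21.2464389
Longitude: 67° + 1/60 + 54/3600 = 67 + 0.016667 + 0.015000 = 67.0316667

21.246439° N, 67.031667° W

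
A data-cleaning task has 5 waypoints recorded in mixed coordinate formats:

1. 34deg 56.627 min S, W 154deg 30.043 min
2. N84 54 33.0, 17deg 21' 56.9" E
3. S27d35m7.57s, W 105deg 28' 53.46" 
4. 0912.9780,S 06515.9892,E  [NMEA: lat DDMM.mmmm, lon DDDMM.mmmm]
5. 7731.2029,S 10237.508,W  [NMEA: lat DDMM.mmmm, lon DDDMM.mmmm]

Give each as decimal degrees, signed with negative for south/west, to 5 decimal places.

Point 1:
  φ: 34 + 56.627/60 = 34.943783
  S ⇒ negate
  Lon: 154 + 30.043/60 = 154.500717
  W ⇒ negate
Point 2:
  Lat: 54′ + 33″ = 54.55000′; 84 + 54.55000/60 = 84.909167
  N ⇒ keep positive
  λ: 17 + 21/60 + 56.9/3600 = 17.365806
  E ⇒ keep positive
Point 3:
  Latitude: 27 + 35/60 + 7.57/3600 = 27.585436
  S → negative
  Longitude: 28′ + 53.46″ = 28.89100′; 105 + 28.89100/60 = 105.481517
  W ⇒ negate
Point 4:
  Lat: split at 2 digits → 09° and 12.978′; 9 + 12.978/60 = 9.216300
  S → negative
  Lon: degrees = first 3 digits = 65, minutes = 15.9892; 65 + 15.9892/60 = 65.266487
  E → positive
Point 5:
  φ: degrees = first 2 digits = 77, minutes = 31.2029; 77 + 31.2029/60 = 77.520048
  hemisphere S, so the sign is −
  Longitude: split at 3 digits → 102° and 37.508′; 102 + 37.508/60 = 102.625133
  W ⇒ negate

1. -34.94378, -154.50072
2. 84.90917, 17.36581
3. -27.58544, -105.48152
4. -9.21630, 65.26649
5. -77.52005, -102.62513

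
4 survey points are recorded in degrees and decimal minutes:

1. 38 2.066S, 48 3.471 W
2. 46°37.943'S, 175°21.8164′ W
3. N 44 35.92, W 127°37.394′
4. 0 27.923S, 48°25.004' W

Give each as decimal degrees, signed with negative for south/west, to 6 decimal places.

1. -38.034433, -48.057850
2. -46.632383, -175.363607
3. 44.598667, -127.623233
4. -0.465383, -48.416733

Point 1:
  Lat: 38 + 2.066/60 = 38.0344333
  hemisphere S, so the sign is −
  Lon: 3.471′ = 0.057850°; total 48.0578500
  W ⇒ negate
Point 2:
  φ: 37.943′ = 0.632383°; total 46.6323833
  hemisphere S, so the sign is −
  λ: 21.8164′ = 0.363607°; total 175.3636067
  hemisphere W, so the sign is −
Point 3:
  Lat: 35.92′ = 0.598667°; total 44.5986667
  N → positive
  λ: 37.394′ = 0.623233°; total 127.6232333
  W → negative
Point 4:
  Lat: 0 + 27.923/60 = 0.4653833
  S → negative
  Longitude: 48 + 25.004/60 = 48.4167333
  hemisphere W, so the sign is −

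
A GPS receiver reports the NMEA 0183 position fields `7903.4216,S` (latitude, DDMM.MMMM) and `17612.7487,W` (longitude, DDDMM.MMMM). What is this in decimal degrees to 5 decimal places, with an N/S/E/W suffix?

φ: split at 2 digits → 79° and 3.4216′; 79 + 3.4216/60 = 79.057027
Longitude: degrees = first 3 digits = 176, minutes = 12.7487; 176 + 12.7487/60 = 176.212478

79.05703° S, 176.21248° W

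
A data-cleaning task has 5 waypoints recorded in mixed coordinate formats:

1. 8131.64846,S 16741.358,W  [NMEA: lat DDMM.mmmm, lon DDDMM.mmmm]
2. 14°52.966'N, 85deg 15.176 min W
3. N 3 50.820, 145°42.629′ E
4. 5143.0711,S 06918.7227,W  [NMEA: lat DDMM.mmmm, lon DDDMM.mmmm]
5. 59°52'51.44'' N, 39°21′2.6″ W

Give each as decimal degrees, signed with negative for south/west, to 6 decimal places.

Point 1:
  Latitude: split at 2 digits → 81° and 31.64846′; 81 + 31.64846/60 = 81.5274743
  S → negative
  Longitude: split at 3 digits → 167° and 41.358′; 167 + 41.358/60 = 167.6893000
  hemisphere W, so the sign is −
Point 2:
  Lat: 52.966′ = 0.882767°; total 14.8827667
  N ⇒ keep positive
  Longitude: 15.176′ = 0.252933°; total 85.2529333
  W → negative
Point 3:
  Latitude: 3 + 50.82/60 = 3.8470000
  N ⇒ keep positive
  Lon: 145 + 42.629/60 = 145.7104833
  E → positive
Point 4:
  Lat: split at 2 digits → 51° and 43.0711′; 51 + 43.0711/60 = 51.7178517
  S ⇒ negate
  λ: split at 3 digits → 069° and 18.7227′; 69 + 18.7227/60 = 69.3120450
  W ⇒ negate
Point 5:
  Lat: 52′ + 51.44″ = 52.85733′; 59 + 52.85733/60 = 59.8809556
  N → positive
  λ: 39 + 21/60 + 2.6/3600 = 39.3507222
  W → negative

1. -81.527474, -167.689300
2. 14.882767, -85.252933
3. 3.847000, 145.710483
4. -51.717852, -69.312045
5. 59.880956, -39.350722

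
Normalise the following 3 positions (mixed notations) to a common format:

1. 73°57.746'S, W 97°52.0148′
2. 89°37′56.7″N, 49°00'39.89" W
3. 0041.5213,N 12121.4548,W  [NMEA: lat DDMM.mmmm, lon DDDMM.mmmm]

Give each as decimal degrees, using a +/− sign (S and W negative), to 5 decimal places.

Point 1:
  Lat: 73 + 57.746/60 = 73.962433
  S → negative
  λ: 52.0148′ = 0.866913°; total 97.866913
  hemisphere W, so the sign is −
Point 2:
  Lat: 37′ + 56.7″ = 37.94500′; 89 + 37.94500/60 = 89.632417
  N ⇒ keep positive
  λ: 49 + 0/60 + 39.89/3600 = 49.011081
  W → negative
Point 3:
  Latitude: split at 2 digits → 00° and 41.5213′; 0 + 41.5213/60 = 0.692022
  N ⇒ keep positive
  Longitude: degrees = first 3 digits = 121, minutes = 21.4548; 121 + 21.4548/60 = 121.357580
  W → negative

1. -73.96243, -97.86691
2. 89.63242, -49.01108
3. 0.69202, -121.35758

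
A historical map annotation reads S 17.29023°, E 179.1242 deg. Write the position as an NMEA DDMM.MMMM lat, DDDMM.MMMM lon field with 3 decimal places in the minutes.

1717.414,S / 17907.452,E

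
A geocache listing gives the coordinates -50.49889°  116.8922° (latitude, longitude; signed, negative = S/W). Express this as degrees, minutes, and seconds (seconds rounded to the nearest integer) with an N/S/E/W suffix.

Latitude is negative → S; |value| = 50.498890
Latitude: whole degrees 50; 29.93340′ → 29′ and 56.00″
Lon: 0.892200° → 53.53200′; 0.53200 × 60 = 31.92″

50°29′56″ S, 116°53′32″ E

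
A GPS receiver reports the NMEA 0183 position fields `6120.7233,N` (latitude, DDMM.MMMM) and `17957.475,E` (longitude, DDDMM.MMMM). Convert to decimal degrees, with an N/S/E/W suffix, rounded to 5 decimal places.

Latitude: degrees = first 2 digits = 61, minutes = 20.7233; 61 + 20.7233/60 = 61.345388
λ: degrees = first 3 digits = 179, minutes = 57.475; 179 + 57.475/60 = 179.957917

61.34539° N, 179.95792° E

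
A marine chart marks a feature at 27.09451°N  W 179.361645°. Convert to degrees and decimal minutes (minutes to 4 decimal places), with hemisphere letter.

φ: minutes = (27.094510 − 27) × 60 = 5.670600
Longitude: minutes = (179.361645 − 179) × 60 = 21.698700

27° 5.6706′ N, 179° 21.6987′ W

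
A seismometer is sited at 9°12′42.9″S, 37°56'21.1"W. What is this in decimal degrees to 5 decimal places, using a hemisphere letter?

9.21192° S, 37.93919° W

φ: 9 + 12/60 + 42.9/3600 = 9.211917
Lon: 56′ + 21.1″ = 56.35167′; 37 + 56.35167/60 = 37.939194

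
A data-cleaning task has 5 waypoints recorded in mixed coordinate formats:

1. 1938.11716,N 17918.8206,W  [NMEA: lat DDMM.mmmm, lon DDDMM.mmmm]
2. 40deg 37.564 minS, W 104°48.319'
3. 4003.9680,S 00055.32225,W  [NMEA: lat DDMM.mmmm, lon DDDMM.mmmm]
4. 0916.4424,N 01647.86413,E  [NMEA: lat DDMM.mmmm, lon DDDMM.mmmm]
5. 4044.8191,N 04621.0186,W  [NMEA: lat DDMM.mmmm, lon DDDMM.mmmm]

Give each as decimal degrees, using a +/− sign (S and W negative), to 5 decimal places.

1. 19.63529, -179.31368
2. -40.62607, -104.80532
3. -40.06613, -0.92204
4. 9.27404, 16.79774
5. 40.74699, -46.35031

Point 1:
  Lat: split at 2 digits → 19° and 38.11716′; 19 + 38.11716/60 = 19.635286
  N → positive
  Longitude: degrees = first 3 digits = 179, minutes = 18.8206; 179 + 18.8206/60 = 179.313677
  W ⇒ negate
Point 2:
  Lat: 37.564′ = 0.626067°; total 40.626067
  S → negative
  Lon: 48.319′ = 0.805317°; total 104.805317
  W ⇒ negate
Point 3:
  φ: degrees = first 2 digits = 40, minutes = 3.968; 40 + 3.968/60 = 40.066133
  S ⇒ negate
  Longitude: split at 3 digits → 000° and 55.32225′; 0 + 55.32225/60 = 0.922038
  W → negative
Point 4:
  φ: split at 2 digits → 09° and 16.4424′; 9 + 16.4424/60 = 9.274040
  N → positive
  Lon: split at 3 digits → 016° and 47.86413′; 16 + 47.86413/60 = 16.797736
  E ⇒ keep positive
Point 5:
  φ: split at 2 digits → 40° and 44.8191′; 40 + 44.8191/60 = 40.746985
  N → positive
  λ: split at 3 digits → 046° and 21.0186′; 46 + 21.0186/60 = 46.350310
  W → negative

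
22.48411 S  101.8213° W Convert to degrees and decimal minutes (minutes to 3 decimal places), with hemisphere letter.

Latitude: minutes = (22.484110 − 22) × 60 = 29.04660
Lon: 101° + 0.821300 × 60 = 101° 49.27800′

22° 29.047′ S, 101° 49.278′ W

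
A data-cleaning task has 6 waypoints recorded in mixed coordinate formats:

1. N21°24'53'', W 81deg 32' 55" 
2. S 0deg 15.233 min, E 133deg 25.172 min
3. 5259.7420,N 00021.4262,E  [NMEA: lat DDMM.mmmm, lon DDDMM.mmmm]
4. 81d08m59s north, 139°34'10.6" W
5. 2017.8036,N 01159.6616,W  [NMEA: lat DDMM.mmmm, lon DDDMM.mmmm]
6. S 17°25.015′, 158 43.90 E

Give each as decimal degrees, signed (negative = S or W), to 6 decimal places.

1. 21.414722, -81.548611
2. -0.253883, 133.419533
3. 52.995700, 0.357103
4. 81.149722, -139.569611
5. 20.296727, -11.994360
6. -17.416917, 158.731667

Point 1:
  Lat: 24′ + 53″ = 24.88333′; 21 + 24.88333/60 = 21.4147222
  N → positive
  Lon: 81° + 32/60 + 55/3600 = 81 + 0.533333 + 0.015278 = 81.5486111
  hemisphere W, so the sign is −
Point 2:
  Lat: 15.233′ = 0.253883°; total 0.2538833
  S ⇒ negate
  Lon: 133 + 25.172/60 = 133.4195333
  E → positive
Point 3:
  φ: split at 2 digits → 52° and 59.742′; 52 + 59.742/60 = 52.9957000
  N → positive
  λ: degrees = first 3 digits = 0, minutes = 21.4262; 0 + 21.4262/60 = 0.3571033
  E ⇒ keep positive
Point 4:
  Lat: 8′ + 59″ = 8.98333′; 81 + 8.98333/60 = 81.1497222
  N → positive
  Longitude: 139° + 34/60 + 10.6/3600 = 139 + 0.566667 + 0.002944 = 139.5696111
  W → negative
Point 5:
  Latitude: degrees = first 2 digits = 20, minutes = 17.8036; 20 + 17.8036/60 = 20.2967267
  N ⇒ keep positive
  Longitude: degrees = first 3 digits = 11, minutes = 59.6616; 11 + 59.6616/60 = 11.9943600
  hemisphere W, so the sign is −
Point 6:
  Lat: 17 + 25.015/60 = 17.4169167
  S ⇒ negate
  λ: 43.9′ = 0.731667°; total 158.7316667
  E ⇒ keep positive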